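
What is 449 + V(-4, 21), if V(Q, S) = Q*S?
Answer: 365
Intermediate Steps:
449 + V(-4, 21) = 449 - 4*21 = 449 - 84 = 365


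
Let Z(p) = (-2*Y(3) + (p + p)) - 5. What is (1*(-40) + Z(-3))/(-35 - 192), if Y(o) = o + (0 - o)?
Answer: 51/227 ≈ 0.22467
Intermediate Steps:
Y(o) = 0 (Y(o) = o - o = 0)
Z(p) = -5 + 2*p (Z(p) = (-2*0 + (p + p)) - 5 = (0 + 2*p) - 5 = 2*p - 5 = -5 + 2*p)
(1*(-40) + Z(-3))/(-35 - 192) = (1*(-40) + (-5 + 2*(-3)))/(-35 - 192) = (-40 + (-5 - 6))/(-227) = (-40 - 11)*(-1/227) = -51*(-1/227) = 51/227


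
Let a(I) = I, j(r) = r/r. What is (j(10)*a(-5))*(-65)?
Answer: 325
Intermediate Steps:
j(r) = 1
(j(10)*a(-5))*(-65) = (1*(-5))*(-65) = -5*(-65) = 325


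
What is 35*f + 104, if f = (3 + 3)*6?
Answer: 1364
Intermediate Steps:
f = 36 (f = 6*6 = 36)
35*f + 104 = 35*36 + 104 = 1260 + 104 = 1364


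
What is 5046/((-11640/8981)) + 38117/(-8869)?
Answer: -67061690229/17205860 ≈ -3897.6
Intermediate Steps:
5046/((-11640/8981)) + 38117/(-8869) = 5046/((-11640*1/8981)) + 38117*(-1/8869) = 5046/(-11640/8981) - 38117/8869 = 5046*(-8981/11640) - 38117/8869 = -7553021/1940 - 38117/8869 = -67061690229/17205860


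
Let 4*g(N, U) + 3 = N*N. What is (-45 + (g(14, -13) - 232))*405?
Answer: -370575/4 ≈ -92644.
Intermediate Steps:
g(N, U) = -¾ + N²/4 (g(N, U) = -¾ + (N*N)/4 = -¾ + N²/4)
(-45 + (g(14, -13) - 232))*405 = (-45 + ((-¾ + (¼)*14²) - 232))*405 = (-45 + ((-¾ + (¼)*196) - 232))*405 = (-45 + ((-¾ + 49) - 232))*405 = (-45 + (193/4 - 232))*405 = (-45 - 735/4)*405 = -915/4*405 = -370575/4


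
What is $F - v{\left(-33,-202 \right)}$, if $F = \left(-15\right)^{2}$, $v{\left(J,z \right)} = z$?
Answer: $427$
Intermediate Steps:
$F = 225$
$F - v{\left(-33,-202 \right)} = 225 - -202 = 225 + 202 = 427$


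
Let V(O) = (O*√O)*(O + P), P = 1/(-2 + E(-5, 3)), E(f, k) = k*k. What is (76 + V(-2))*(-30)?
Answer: -2280 - 780*I*√2/7 ≈ -2280.0 - 157.58*I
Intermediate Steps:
E(f, k) = k²
P = ⅐ (P = 1/(-2 + 3²) = 1/(-2 + 9) = 1/7 = ⅐ ≈ 0.14286)
V(O) = O^(3/2)*(⅐ + O) (V(O) = (O*√O)*(O + ⅐) = O^(3/2)*(⅐ + O))
(76 + V(-2))*(-30) = (76 + (-2)^(3/2)*(⅐ - 2))*(-30) = (76 - 2*I*√2*(-13/7))*(-30) = (76 + 26*I*√2/7)*(-30) = -2280 - 780*I*√2/7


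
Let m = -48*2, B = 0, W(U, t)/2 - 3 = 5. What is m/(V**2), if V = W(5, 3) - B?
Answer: -3/8 ≈ -0.37500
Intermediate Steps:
W(U, t) = 16 (W(U, t) = 6 + 2*5 = 6 + 10 = 16)
m = -96
V = 16 (V = 16 - 1*0 = 16 + 0 = 16)
m/(V**2) = -96/(16**2) = -96/256 = -96*1/256 = -3/8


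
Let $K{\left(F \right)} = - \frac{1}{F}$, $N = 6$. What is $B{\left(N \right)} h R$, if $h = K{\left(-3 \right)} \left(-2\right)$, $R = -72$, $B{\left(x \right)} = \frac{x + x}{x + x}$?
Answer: $48$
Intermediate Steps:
$B{\left(x \right)} = 1$ ($B{\left(x \right)} = \frac{2 x}{2 x} = 2 x \frac{1}{2 x} = 1$)
$h = - \frac{2}{3}$ ($h = - \frac{1}{-3} \left(-2\right) = \left(-1\right) \left(- \frac{1}{3}\right) \left(-2\right) = \frac{1}{3} \left(-2\right) = - \frac{2}{3} \approx -0.66667$)
$B{\left(N \right)} h R = 1 \left(- \frac{2}{3}\right) \left(-72\right) = \left(- \frac{2}{3}\right) \left(-72\right) = 48$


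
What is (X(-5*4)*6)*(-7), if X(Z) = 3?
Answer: -126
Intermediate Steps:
(X(-5*4)*6)*(-7) = (3*6)*(-7) = 18*(-7) = -126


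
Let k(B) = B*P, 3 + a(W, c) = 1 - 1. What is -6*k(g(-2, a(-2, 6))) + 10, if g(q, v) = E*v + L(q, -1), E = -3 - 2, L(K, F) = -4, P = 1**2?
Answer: -56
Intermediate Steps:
P = 1
E = -5
a(W, c) = -3 (a(W, c) = -3 + (1 - 1) = -3 + 0 = -3)
g(q, v) = -4 - 5*v (g(q, v) = -5*v - 4 = -4 - 5*v)
k(B) = B (k(B) = B*1 = B)
-6*k(g(-2, a(-2, 6))) + 10 = -6*(-4 - 5*(-3)) + 10 = -6*(-4 + 15) + 10 = -6*11 + 10 = -66 + 10 = -56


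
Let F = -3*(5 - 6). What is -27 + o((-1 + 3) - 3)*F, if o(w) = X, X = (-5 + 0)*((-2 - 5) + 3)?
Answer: 33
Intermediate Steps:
F = 3 (F = -3*(-1) = 3)
X = 20 (X = -5*(-7 + 3) = -5*(-4) = 20)
o(w) = 20
-27 + o((-1 + 3) - 3)*F = -27 + 20*3 = -27 + 60 = 33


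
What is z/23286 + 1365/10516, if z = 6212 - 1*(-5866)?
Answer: 26466273/40812596 ≈ 0.64848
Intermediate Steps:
z = 12078 (z = 6212 + 5866 = 12078)
z/23286 + 1365/10516 = 12078/23286 + 1365/10516 = 12078*(1/23286) + 1365*(1/10516) = 2013/3881 + 1365/10516 = 26466273/40812596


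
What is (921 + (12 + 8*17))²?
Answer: 1142761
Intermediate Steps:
(921 + (12 + 8*17))² = (921 + (12 + 136))² = (921 + 148)² = 1069² = 1142761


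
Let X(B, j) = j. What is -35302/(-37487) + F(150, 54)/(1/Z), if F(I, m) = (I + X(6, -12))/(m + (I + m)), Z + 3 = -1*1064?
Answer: -48339499/84839 ≈ -569.78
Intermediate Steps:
Z = -1067 (Z = -3 - 1*1064 = -3 - 1064 = -1067)
F(I, m) = (-12 + I)/(I + 2*m) (F(I, m) = (I - 12)/(m + (I + m)) = (-12 + I)/(I + 2*m))
-35302/(-37487) + F(150, 54)/(1/Z) = -35302/(-37487) + ((-12 + 150)/(150 + 2*54))/(1/(-1067)) = -35302*(-1/37487) + (138/(150 + 108))/(-1/1067) = 1858/1973 + (138/258)*(-1067) = 1858/1973 + ((1/258)*138)*(-1067) = 1858/1973 + (23/43)*(-1067) = 1858/1973 - 24541/43 = -48339499/84839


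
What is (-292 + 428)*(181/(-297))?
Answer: -24616/297 ≈ -82.882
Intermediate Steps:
(-292 + 428)*(181/(-297)) = 136*(181*(-1/297)) = 136*(-181/297) = -24616/297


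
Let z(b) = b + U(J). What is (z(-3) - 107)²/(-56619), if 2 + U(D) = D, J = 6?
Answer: -11236/56619 ≈ -0.19845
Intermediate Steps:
U(D) = -2 + D
z(b) = 4 + b (z(b) = b + (-2 + 6) = b + 4 = 4 + b)
(z(-3) - 107)²/(-56619) = ((4 - 3) - 107)²/(-56619) = (1 - 107)²*(-1/56619) = (-106)²*(-1/56619) = 11236*(-1/56619) = -11236/56619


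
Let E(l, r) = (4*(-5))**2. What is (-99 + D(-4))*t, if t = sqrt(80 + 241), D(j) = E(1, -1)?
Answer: 301*sqrt(321) ≈ 5392.9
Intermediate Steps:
E(l, r) = 400 (E(l, r) = (-20)**2 = 400)
D(j) = 400
t = sqrt(321) ≈ 17.916
(-99 + D(-4))*t = (-99 + 400)*sqrt(321) = 301*sqrt(321)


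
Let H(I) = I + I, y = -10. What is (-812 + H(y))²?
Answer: 692224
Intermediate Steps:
H(I) = 2*I
(-812 + H(y))² = (-812 + 2*(-10))² = (-812 - 20)² = (-832)² = 692224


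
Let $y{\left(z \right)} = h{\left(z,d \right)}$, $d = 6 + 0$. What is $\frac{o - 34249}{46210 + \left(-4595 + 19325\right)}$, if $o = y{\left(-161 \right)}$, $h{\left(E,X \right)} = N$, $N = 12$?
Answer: $- \frac{34237}{60940} \approx -0.56182$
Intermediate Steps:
$d = 6$
$h{\left(E,X \right)} = 12$
$y{\left(z \right)} = 12$
$o = 12$
$\frac{o - 34249}{46210 + \left(-4595 + 19325\right)} = \frac{12 - 34249}{46210 + \left(-4595 + 19325\right)} = - \frac{34237}{46210 + 14730} = - \frac{34237}{60940}$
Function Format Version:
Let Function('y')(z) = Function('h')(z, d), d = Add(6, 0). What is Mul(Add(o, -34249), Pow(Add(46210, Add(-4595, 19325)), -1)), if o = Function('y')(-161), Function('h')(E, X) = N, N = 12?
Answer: Rational(-34237, 60940) ≈ -0.56182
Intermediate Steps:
d = 6
Function('h')(E, X) = 12
Function('y')(z) = 12
o = 12
Mul(Add(o, -34249), Pow(Add(46210, Add(-4595, 19325)), -1)) = Mul(Add(12, -34249), Pow(Add(46210, Add(-4595, 19325)), -1)) = Mul(-34237, Pow(Add(46210, 14730), -1)) = Mul(-34237, Pow(60940, -1)) = Mul(-34237, Rational(1, 60940)) = Rational(-34237, 60940)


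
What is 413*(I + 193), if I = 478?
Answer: 277123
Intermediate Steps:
413*(I + 193) = 413*(478 + 193) = 413*671 = 277123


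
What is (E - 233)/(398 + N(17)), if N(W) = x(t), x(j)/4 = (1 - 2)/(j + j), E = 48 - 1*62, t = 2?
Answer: -247/397 ≈ -0.62217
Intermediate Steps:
E = -14 (E = 48 - 62 = -14)
x(j) = -2/j (x(j) = 4*((1 - 2)/(j + j)) = 4*(-1/(2*j)) = -2/j)
N(W) = -1 (N(W) = -2/2 = -2*1/2 = -1)
(E - 233)/(398 + N(17)) = (-14 - 233)/(398 - 1) = -247/397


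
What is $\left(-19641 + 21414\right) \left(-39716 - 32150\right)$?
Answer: $-127418418$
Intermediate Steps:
$\left(-19641 + 21414\right) \left(-39716 - 32150\right) = 1773 \left(-71866\right) = -127418418$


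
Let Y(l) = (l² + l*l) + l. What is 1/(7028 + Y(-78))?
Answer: 1/19118 ≈ 5.2307e-5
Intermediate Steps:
Y(l) = l + 2*l² (Y(l) = (l² + l²) + l = 2*l² + l = l + 2*l²)
1/(7028 + Y(-78)) = 1/(7028 - 78*(1 + 2*(-78))) = 1/(7028 - 78*(1 - 156)) = 1/(7028 - 78*(-155)) = 1/(7028 + 12090) = 1/19118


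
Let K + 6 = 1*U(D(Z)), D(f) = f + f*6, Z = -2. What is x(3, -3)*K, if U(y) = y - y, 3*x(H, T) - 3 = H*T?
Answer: 12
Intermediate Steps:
x(H, T) = 1 + H*T/3 (x(H, T) = 1 + (H*T)/3 = 1 + H*T/3)
D(f) = 7*f (D(f) = f + 6*f = 7*f)
U(y) = 0
K = -6 (K = -6 + 1*0 = -6 + 0 = -6)
x(3, -3)*K = (1 + (1/3)*3*(-3))*(-6) = (1 - 3)*(-6) = -2*(-6) = 12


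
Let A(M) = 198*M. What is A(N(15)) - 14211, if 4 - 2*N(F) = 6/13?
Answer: -180189/13 ≈ -13861.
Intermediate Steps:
N(F) = 23/13 (N(F) = 2 - 3/13 = 23/13)
A(N(15)) - 14211 = 198*(23/13) - 14211 = 4554/13 - 14211 = -180189/13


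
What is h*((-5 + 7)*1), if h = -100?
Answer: -200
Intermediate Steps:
h*((-5 + 7)*1) = -100*(-5 + 7) = -200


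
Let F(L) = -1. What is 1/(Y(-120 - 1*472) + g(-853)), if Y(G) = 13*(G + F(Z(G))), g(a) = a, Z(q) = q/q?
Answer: -1/8562 ≈ -0.00011680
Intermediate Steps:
Z(q) = 1
Y(G) = -13 + 13*G (Y(G) = 13*(G - 1) = 13*(-1 + G) = -13 + 13*G)
1/(Y(-120 - 1*472) + g(-853)) = 1/((-13 + 13*(-120 - 1*472)) - 853) = 1/((-13 + 13*(-120 - 472)) - 853) = 1/((-13 + 13*(-592)) - 853) = 1/((-13 - 7696) - 853) = 1/(-7709 - 853) = 1/(-8562) = -1/8562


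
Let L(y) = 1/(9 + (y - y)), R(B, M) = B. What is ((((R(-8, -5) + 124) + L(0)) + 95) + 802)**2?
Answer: 83137924/81 ≈ 1.0264e+6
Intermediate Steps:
L(y) = 1/9 (L(y) = 1/(9 + 0) = 1/9)
((((R(-8, -5) + 124) + L(0)) + 95) + 802)**2 = ((((-8 + 124) + 1/9) + 95) + 802)**2 = (((116 + 1/9) + 95) + 802)**2 = ((1045/9 + 95) + 802)**2 = (1900/9 + 802)**2 = (9118/9)**2 = 83137924/81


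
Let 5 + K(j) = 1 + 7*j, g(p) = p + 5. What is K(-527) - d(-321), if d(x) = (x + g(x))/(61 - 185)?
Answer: -458569/124 ≈ -3698.1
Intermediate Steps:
g(p) = 5 + p
K(j) = -4 + 7*j (K(j) = -5 + (1 + 7*j) = -4 + 7*j)
d(x) = -5/124 - x/62 (d(x) = (x + (5 + x))/(61 - 185) = (5 + 2*x)/(-124) = (5 + 2*x)*(-1/124) = -5/124 - x/62)
K(-527) - d(-321) = (-4 + 7*(-527)) - (-5/124 - 1/62*(-321)) = (-4 - 3689) - (-5/124 + 321/62) = -3693 - 1*637/124 = -3693 - 637/124 = -458569/124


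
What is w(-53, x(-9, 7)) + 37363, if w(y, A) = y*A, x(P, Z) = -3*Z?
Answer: 38476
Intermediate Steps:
w(y, A) = A*y
w(-53, x(-9, 7)) + 37363 = -3*7*(-53) + 37363 = -21*(-53) + 37363 = 1113 + 37363 = 38476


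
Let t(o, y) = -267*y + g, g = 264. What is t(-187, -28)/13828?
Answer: 1935/3457 ≈ 0.55973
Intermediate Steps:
t(o, y) = 264 - 267*y (t(o, y) = -267*y + 264 = 264 - 267*y)
t(-187, -28)/13828 = (264 - 267*(-28))/13828 = (264 + 7476)*(1/13828) = 7740*(1/13828) = 1935/3457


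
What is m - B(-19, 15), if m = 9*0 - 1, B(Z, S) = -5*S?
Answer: 74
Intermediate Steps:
m = -1 (m = 0 - 1 = -1)
m - B(-19, 15) = -1 - (-5)*15 = -1 - 1*(-75) = -1 + 75 = 74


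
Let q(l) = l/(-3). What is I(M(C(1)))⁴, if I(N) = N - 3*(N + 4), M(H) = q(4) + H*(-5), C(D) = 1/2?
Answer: 28561/81 ≈ 352.60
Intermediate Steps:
q(l) = -l/3 (q(l) = l*(-⅓) = -l/3)
C(D) = ½
M(H) = -4/3 - 5*H (M(H) = -⅓*4 + H*(-5) = -4/3 - 5*H)
I(N) = -12 - 2*N (I(N) = N - 3*(4 + N) = N + (-12 - 3*N) = -12 - 2*N)
I(M(C(1)))⁴ = (-12 - 2*(-4/3 - 5*½))⁴ = (-12 - 2*(-4/3 - 5/2))⁴ = (-12 - 2*(-23/6))⁴ = (-12 + 23/3)⁴ = (-13/3)⁴ = 28561/81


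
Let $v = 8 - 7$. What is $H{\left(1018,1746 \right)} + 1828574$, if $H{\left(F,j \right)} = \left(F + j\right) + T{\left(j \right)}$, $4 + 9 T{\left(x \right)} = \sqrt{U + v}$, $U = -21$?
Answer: $\frac{16482038}{9} + \frac{2 i \sqrt{5}}{9} \approx 1.8313 \cdot 10^{6} + 0.4969 i$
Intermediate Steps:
$v = 1$ ($v = 8 - 7 = 1$)
$T{\left(x \right)} = - \frac{4}{9} + \frac{2 i \sqrt{5}}{9}$ ($T{\left(x \right)} = - \frac{4}{9} + \frac{\sqrt{-21 + 1}}{9} = - \frac{4}{9} + \frac{\sqrt{-20}}{9} = - \frac{4}{9} + \frac{2 i \sqrt{5}}{9}$)
$H{\left(F,j \right)} = - \frac{4}{9} + F + j + \frac{2 i \sqrt{5}}{9}$ ($H{\left(F,j \right)} = \left(F + j\right) - \left(\frac{4}{9} - \frac{2 i \sqrt{5}}{9}\right) = - \frac{4}{9} + F + j + \frac{2 i \sqrt{5}}{9}$)
$H{\left(1018,1746 \right)} + 1828574 = \left(- \frac{4}{9} + 1018 + 1746 + \frac{2 i \sqrt{5}}{9}\right) + 1828574 = \left(\frac{24872}{9} + \frac{2 i \sqrt{5}}{9}\right) + 1828574 = \frac{16482038}{9} + \frac{2 i \sqrt{5}}{9}$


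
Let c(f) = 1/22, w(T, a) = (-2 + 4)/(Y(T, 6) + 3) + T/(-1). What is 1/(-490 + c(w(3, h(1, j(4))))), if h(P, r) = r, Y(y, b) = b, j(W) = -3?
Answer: -22/10779 ≈ -0.0020410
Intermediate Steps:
w(T, a) = 2/9 - T (w(T, a) = (-2 + 4)/(6 + 3) + T/(-1) = 2/9 + T*(-1) = 2*(⅑) - T = 2/9 - T)
c(f) = 1/22
1/(-490 + c(w(3, h(1, j(4))))) = 1/(-490 + 1/22) = 1/(-10779/22) = -22/10779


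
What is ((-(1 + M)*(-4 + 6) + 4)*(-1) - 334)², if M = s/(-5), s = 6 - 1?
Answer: 114244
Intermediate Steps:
s = 5
M = -1 (M = 5/(-5) = 5*(-⅕) = -1)
((-(1 + M)*(-4 + 6) + 4)*(-1) - 334)² = ((-(1 - 1)*(-4 + 6) + 4)*(-1) - 334)² = ((-0*2 + 4)*(-1) - 334)² = ((-1*0 + 4)*(-1) - 334)² = ((0 + 4)*(-1) - 334)² = (4*(-1) - 334)² = (-4 - 334)² = (-338)² = 114244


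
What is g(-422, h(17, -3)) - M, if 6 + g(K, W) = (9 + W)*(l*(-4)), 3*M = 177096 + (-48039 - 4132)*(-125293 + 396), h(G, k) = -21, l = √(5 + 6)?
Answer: -6516178501/3 + 48*√11 ≈ -2.1721e+9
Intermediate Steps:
l = √11 ≈ 3.3166
M = 6516178483/3 (M = (177096 + (-48039 - 4132)*(-125293 + 396))/3 = (177096 - 52171*(-124897))/3 = (177096 + 6516001387)/3 = (⅓)*6516178483 = 6516178483/3 ≈ 2.1721e+9)
g(K, W) = -6 - 4*√11*(9 + W) (g(K, W) = -6 + (9 + W)*(√11*(-4)) = -6 + (9 + W)*(-4*√11) = -6 - 4*√11*(9 + W))
g(-422, h(17, -3)) - M = (-6 - 36*√11 - 4*(-21)*√11) - 1*6516178483/3 = (-6 - 36*√11 + 84*√11) - 6516178483/3 = (-6 + 48*√11) - 6516178483/3 = -6516178501/3 + 48*√11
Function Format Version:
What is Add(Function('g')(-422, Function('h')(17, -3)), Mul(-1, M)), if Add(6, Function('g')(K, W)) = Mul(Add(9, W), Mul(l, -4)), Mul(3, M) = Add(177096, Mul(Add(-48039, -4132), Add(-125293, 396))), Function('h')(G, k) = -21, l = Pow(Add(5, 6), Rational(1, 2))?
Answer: Add(Rational(-6516178501, 3), Mul(48, Pow(11, Rational(1, 2)))) ≈ -2.1721e+9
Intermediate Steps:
l = Pow(11, Rational(1, 2)) ≈ 3.3166
M = Rational(6516178483, 3) (M = Mul(Rational(1, 3), Add(177096, Mul(Add(-48039, -4132), Add(-125293, 396)))) = Mul(Rational(1, 3), Add(177096, Mul(-52171, -124897))) = Mul(Rational(1, 3), Add(177096, 6516001387)) = Mul(Rational(1, 3), 6516178483) = Rational(6516178483, 3) ≈ 2.1721e+9)
Function('g')(K, W) = Add(-6, Mul(-4, Pow(11, Rational(1, 2)), Add(9, W))) (Function('g')(K, W) = Add(-6, Mul(Add(9, W), Mul(Pow(11, Rational(1, 2)), -4))) = Add(-6, Mul(Add(9, W), Mul(-4, Pow(11, Rational(1, 2))))) = Add(-6, Mul(-4, Pow(11, Rational(1, 2)), Add(9, W))))
Add(Function('g')(-422, Function('h')(17, -3)), Mul(-1, M)) = Add(Add(-6, Mul(-36, Pow(11, Rational(1, 2))), Mul(-4, -21, Pow(11, Rational(1, 2)))), Mul(-1, Rational(6516178483, 3))) = Add(Add(-6, Mul(-36, Pow(11, Rational(1, 2))), Mul(84, Pow(11, Rational(1, 2)))), Rational(-6516178483, 3)) = Add(Add(-6, Mul(48, Pow(11, Rational(1, 2)))), Rational(-6516178483, 3)) = Add(Rational(-6516178501, 3), Mul(48, Pow(11, Rational(1, 2))))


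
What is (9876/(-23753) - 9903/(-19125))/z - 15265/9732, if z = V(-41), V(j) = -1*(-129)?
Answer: -99344741970793/63367885228500 ≈ -1.5677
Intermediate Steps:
V(j) = 129
z = 129
(9876/(-23753) - 9903/(-19125))/z - 15265/9732 = (9876/(-23753) - 9903/(-19125))/129 - 15265/9732 = (9876*(-1/23753) - 9903*(-1/19125))*(1/129) - 15265*1/9732 = (-9876/23753 + 3301/6375)*(1/129) - 15265/9732 = (15449153/151425375)*(1/129) - 15265/9732 = 15449153/19533873375 - 15265/9732 = -99344741970793/63367885228500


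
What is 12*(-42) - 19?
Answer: -523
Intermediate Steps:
12*(-42) - 19 = -504 - 19 = -523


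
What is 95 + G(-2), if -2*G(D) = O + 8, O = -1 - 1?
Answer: 92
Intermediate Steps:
O = -2
G(D) = -3 (G(D) = -(-2 + 8)/2 = -½*6 = -3)
95 + G(-2) = 95 - 3 = 92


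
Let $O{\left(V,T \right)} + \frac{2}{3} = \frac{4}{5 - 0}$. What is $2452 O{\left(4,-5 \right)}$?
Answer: $\frac{4904}{15} \approx 326.93$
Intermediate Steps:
$O{\left(V,T \right)} = \frac{2}{15}$ ($O{\left(V,T \right)} = - \frac{2}{3} + \frac{4}{5 - 0} = - \frac{2}{3} + \frac{4}{5 + 0} = - \frac{2}{3} + \frac{4}{5} = \frac{2}{15}$)
$2452 O{\left(4,-5 \right)} = 2452 \cdot \frac{2}{15} = \frac{4904}{15}$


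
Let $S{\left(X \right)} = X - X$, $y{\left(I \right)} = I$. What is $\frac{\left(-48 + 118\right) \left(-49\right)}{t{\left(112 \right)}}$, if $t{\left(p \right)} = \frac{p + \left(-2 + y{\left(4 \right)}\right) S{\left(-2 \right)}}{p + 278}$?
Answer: $- \frac{47775}{4} \approx -11944.0$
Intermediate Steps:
$S{\left(X \right)} = 0$
$t{\left(p \right)} = \frac{p}{278 + p}$ ($t{\left(p \right)} = \frac{p + \left(-2 + 4\right) 0}{p + 278} = \frac{p + 2 \cdot 0}{278 + p} = \frac{p + 0}{278 + p} = \frac{p}{278 + p}$)
$\frac{\left(-48 + 118\right) \left(-49\right)}{t{\left(112 \right)}} = \frac{\left(-48 + 118\right) \left(-49\right)}{112 \frac{1}{278 + 112}} = \frac{70 \left(-49\right)}{112 \cdot \frac{1}{390}} = - \frac{3430}{112 \cdot \frac{1}{390}} = - \frac{3430}{\frac{56}{195}} = \left(-3430\right) \frac{195}{56} = - \frac{47775}{4}$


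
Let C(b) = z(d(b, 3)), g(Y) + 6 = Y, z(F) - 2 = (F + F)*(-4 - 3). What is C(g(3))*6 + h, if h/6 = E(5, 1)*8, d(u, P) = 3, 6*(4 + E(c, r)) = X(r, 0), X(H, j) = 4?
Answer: -400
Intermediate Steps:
E(c, r) = -10/3 (E(c, r) = -4 + (⅙)*4 = -4 + ⅔ = -10/3)
z(F) = 2 - 14*F (z(F) = 2 + (F + F)*(-4 - 3) = 2 + (2*F)*(-7) = 2 - 14*F)
g(Y) = -6 + Y
C(b) = -40 (C(b) = 2 - 14*3 = 2 - 42 = -40)
h = -160 (h = 6*(-10/3*8) = 6*(-80/3) = -160)
C(g(3))*6 + h = -40*6 - 160 = -240 - 160 = -400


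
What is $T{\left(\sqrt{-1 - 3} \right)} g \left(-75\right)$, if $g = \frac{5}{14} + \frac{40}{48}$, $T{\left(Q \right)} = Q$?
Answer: $- \frac{1250 i}{7} \approx - 178.57 i$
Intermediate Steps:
$g = \frac{25}{21}$ ($g = 5 \cdot \frac{1}{14} + 40 \cdot \frac{1}{48} = \frac{5}{14} + \frac{5}{6} = \frac{25}{21} \approx 1.1905$)
$T{\left(\sqrt{-1 - 3} \right)} g \left(-75\right) = \sqrt{-1 - 3} \cdot \frac{25}{21} \left(-75\right) = \sqrt{-4} \cdot \frac{25}{21} \left(-75\right) = 2 i \frac{25}{21} \left(-75\right) = \frac{50 i}{21} \left(-75\right) = - \frac{1250 i}{7}$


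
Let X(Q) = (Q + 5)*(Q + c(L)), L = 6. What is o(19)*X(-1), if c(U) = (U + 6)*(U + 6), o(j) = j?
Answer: 10868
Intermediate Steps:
c(U) = (6 + U)² (c(U) = (6 + U)*(6 + U) = (6 + U)²)
X(Q) = (5 + Q)*(144 + Q) (X(Q) = (Q + 5)*(Q + (6 + 6)²) = (5 + Q)*(Q + 12²) = (5 + Q)*(Q + 144) = (5 + Q)*(144 + Q))
o(19)*X(-1) = 19*(720 + (-1)² + 149*(-1)) = 19*(720 + 1 - 149) = 19*572 = 10868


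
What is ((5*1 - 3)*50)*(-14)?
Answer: -1400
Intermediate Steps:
((5*1 - 3)*50)*(-14) = ((5 - 3)*50)*(-14) = (2*50)*(-14) = 100*(-14) = -1400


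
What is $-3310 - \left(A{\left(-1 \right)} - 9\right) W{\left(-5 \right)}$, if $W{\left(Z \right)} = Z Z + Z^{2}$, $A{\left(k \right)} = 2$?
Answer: $-2960$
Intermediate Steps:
$W{\left(Z \right)} = 2 Z^{2}$ ($W{\left(Z \right)} = Z^{2} + Z^{2} = 2 Z^{2}$)
$-3310 - \left(A{\left(-1 \right)} - 9\right) W{\left(-5 \right)} = -3310 - \left(2 - 9\right) 2 \left(-5\right)^{2} = -3310 - - 7 \cdot 2 \cdot 25 = -3310 - \left(-7\right) 50 = -3310 - -350 = -3310 + 350 = -2960$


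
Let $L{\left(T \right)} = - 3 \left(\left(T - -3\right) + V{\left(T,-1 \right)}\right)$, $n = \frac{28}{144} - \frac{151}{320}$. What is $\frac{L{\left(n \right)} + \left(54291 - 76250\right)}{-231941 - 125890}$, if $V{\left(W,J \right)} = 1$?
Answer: $\frac{21091361}{343517760} \approx 0.061398$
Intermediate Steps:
$n = - \frac{799}{2880}$ ($n = 28 \cdot \frac{1}{144} - \frac{151}{320} = \frac{7}{36} - \frac{151}{320} = - \frac{799}{2880} \approx -0.27743$)
$L{\left(T \right)} = -12 - 3 T$ ($L{\left(T \right)} = - 3 \left(\left(T - -3\right) + 1\right) = - 3 \left(\left(T + 3\right) + 1\right) = - 3 \left(\left(3 + T\right) + 1\right) = - 3 \left(4 + T\right) = -12 - 3 T$)
$\frac{L{\left(n \right)} + \left(54291 - 76250\right)}{-231941 - 125890} = \frac{\left(-12 - - \frac{799}{960}\right) + \left(54291 - 76250\right)}{-231941 - 125890} = \frac{\left(-12 + \frac{799}{960}\right) + \left(54291 - 76250\right)}{-357831} = \left(- \frac{10721}{960} - 21959\right) \left(- \frac{1}{357831}\right) = \left(- \frac{21091361}{960}\right) \left(- \frac{1}{357831}\right) = \frac{21091361}{343517760}$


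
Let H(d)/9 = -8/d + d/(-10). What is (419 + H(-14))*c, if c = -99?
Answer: -1513314/35 ≈ -43238.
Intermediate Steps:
H(d) = -72/d - 9*d/10 (H(d) = 9*(-8/d + d/(-10)) = 9*(-8/d + d*(-⅒)) = 9*(-8/d - d/10) = -72/d - 9*d/10)
(419 + H(-14))*c = (419 + (-72/(-14) - 9/10*(-14)))*(-99) = (419 + (-72*(-1/14) + 63/5))*(-99) = (419 + (36/7 + 63/5))*(-99) = (419 + 621/35)*(-99) = (15286/35)*(-99) = -1513314/35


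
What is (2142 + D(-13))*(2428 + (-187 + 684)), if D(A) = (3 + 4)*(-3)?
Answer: 6203925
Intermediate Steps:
D(A) = -21 (D(A) = 7*(-3) = -21)
(2142 + D(-13))*(2428 + (-187 + 684)) = (2142 - 21)*(2428 + (-187 + 684)) = 2121*(2428 + 497) = 2121*2925 = 6203925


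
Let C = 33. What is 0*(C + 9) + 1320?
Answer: 1320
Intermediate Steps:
0*(C + 9) + 1320 = 0*(33 + 9) + 1320 = 0*42 + 1320 = 0 + 1320 = 1320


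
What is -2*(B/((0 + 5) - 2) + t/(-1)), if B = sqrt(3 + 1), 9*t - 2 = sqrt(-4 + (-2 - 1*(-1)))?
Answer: -8/9 + 2*I*sqrt(5)/9 ≈ -0.88889 + 0.4969*I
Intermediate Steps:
t = 2/9 + I*sqrt(5)/9 (t = 2/9 + sqrt(-4 + (-2 - 1*(-1)))/9 = 2/9 + sqrt(-4 + (-2 + 1))/9 = 2/9 + sqrt(-4 - 1)/9 = 2/9 + sqrt(-5)/9 = 2/9 + (I*sqrt(5))/9 = 2/9 + I*sqrt(5)/9 ≈ 0.22222 + 0.24845*I)
B = 2 (B = sqrt(4) = 2)
-2*(B/((0 + 5) - 2) + t/(-1)) = -2*(2/((0 + 5) - 2) + (2/9 + I*sqrt(5)/9)/(-1)) = -2*(2/(5 - 2) + (2/9 + I*sqrt(5)/9)*(-1)) = -2*(2/3 + (-2/9 - I*sqrt(5)/9)) = -2*(4/9 - I*sqrt(5)/9) = -8/9 + 2*I*sqrt(5)/9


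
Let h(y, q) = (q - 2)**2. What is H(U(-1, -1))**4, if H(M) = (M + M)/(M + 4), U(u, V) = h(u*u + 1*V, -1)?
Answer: 104976/28561 ≈ 3.6755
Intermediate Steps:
h(y, q) = (-2 + q)**2
U(u, V) = 9 (U(u, V) = (-2 - 1)**2 = (-3)**2 = 9)
H(M) = 2*M/(4 + M) (H(M) = (2*M)/(4 + M) = 2*M/(4 + M))
H(U(-1, -1))**4 = (2*9/(4 + 9))**4 = (2*9/13)**4 = (2*9*(1/13))**4 = (18/13)**4 = 104976/28561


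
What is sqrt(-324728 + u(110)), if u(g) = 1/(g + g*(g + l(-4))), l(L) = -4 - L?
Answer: I*sqrt(48411781612590)/12210 ≈ 569.85*I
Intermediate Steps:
u(g) = 1/(g + g**2) (u(g) = 1/(g + g*(g + (-4 - 1*(-4)))) = 1/(g + g*(g + (-4 + 4))) = 1/(g + g*(g + 0)) = 1/(g + g*g) = 1/(g + g**2))
sqrt(-324728 + u(110)) = sqrt(-324728 + 1/(110*(1 + 110))) = sqrt(-324728 + (1/110)/111) = sqrt(-324728 + (1/110)*(1/111)) = sqrt(-324728 + 1/12210) = sqrt(-3964928879/12210) = I*sqrt(48411781612590)/12210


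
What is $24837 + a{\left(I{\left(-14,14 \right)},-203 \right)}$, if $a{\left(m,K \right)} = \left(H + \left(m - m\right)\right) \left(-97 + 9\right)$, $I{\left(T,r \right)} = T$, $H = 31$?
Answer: $22109$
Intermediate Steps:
$a{\left(m,K \right)} = -2728$ ($a{\left(m,K \right)} = \left(31 + \left(m - m\right)\right) \left(-97 + 9\right) = \left(31 + 0\right) \left(-88\right) = 31 \left(-88\right) = -2728$)
$24837 + a{\left(I{\left(-14,14 \right)},-203 \right)} = 24837 - 2728 = 22109$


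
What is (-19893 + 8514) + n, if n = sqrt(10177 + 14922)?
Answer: -11379 + sqrt(25099) ≈ -11221.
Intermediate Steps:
n = sqrt(25099) ≈ 158.43
(-19893 + 8514) + n = (-19893 + 8514) + sqrt(25099) = -11379 + sqrt(25099)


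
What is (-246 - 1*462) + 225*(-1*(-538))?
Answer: 120342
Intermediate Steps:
(-246 - 1*462) + 225*(-1*(-538)) = (-246 - 462) + 225*538 = -708 + 121050 = 120342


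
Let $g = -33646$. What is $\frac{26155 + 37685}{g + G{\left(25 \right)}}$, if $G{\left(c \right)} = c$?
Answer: $- \frac{3040}{1601} \approx -1.8988$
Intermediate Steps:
$\frac{26155 + 37685}{g + G{\left(25 \right)}} = \frac{26155 + 37685}{-33646 + 25} = \frac{63840}{-33621} = 63840 \left(- \frac{1}{33621}\right) = - \frac{3040}{1601}$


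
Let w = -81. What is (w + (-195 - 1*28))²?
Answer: 92416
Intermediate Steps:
(w + (-195 - 1*28))² = (-81 + (-195 - 1*28))² = (-81 + (-195 - 28))² = (-81 - 223)² = (-304)² = 92416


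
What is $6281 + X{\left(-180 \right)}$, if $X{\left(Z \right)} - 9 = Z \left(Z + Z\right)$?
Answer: $71090$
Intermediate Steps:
$X{\left(Z \right)} = 9 + 2 Z^{2}$ ($X{\left(Z \right)} = 9 + Z \left(Z + Z\right) = 9 + Z 2 Z = 9 + 2 Z^{2}$)
$6281 + X{\left(-180 \right)} = 6281 + \left(9 + 2 \left(-180\right)^{2}\right) = 6281 + \left(9 + 2 \cdot 32400\right) = 6281 + \left(9 + 64800\right) = 6281 + 64809 = 71090$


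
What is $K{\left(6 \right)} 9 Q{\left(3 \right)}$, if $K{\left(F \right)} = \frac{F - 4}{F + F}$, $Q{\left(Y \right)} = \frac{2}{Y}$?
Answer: $1$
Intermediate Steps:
$K{\left(F \right)} = \frac{-4 + F}{2 F}$
$K{\left(6 \right)} 9 Q{\left(3 \right)} = \frac{-4 + 6}{2 \cdot 6} \cdot 9 \cdot \frac{2}{3} = \frac{1}{2} \cdot \frac{1}{6} \cdot 2 \cdot 9 \cdot 2 \cdot \frac{1}{3} = \frac{1}{6} \cdot 9 \cdot \frac{2}{3} = \frac{3}{2} \cdot \frac{2}{3} = 1$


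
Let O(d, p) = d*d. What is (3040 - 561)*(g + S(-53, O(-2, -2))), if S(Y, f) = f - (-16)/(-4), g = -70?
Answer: -173530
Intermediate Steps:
O(d, p) = d²
S(Y, f) = -4 + f (S(Y, f) = f - (-16)*(-1)/4 = f - 4*1 = f - 4 = -4 + f)
(3040 - 561)*(g + S(-53, O(-2, -2))) = (3040 - 561)*(-70 + (-4 + (-2)²)) = 2479*(-70 + (-4 + 4)) = 2479*(-70 + 0) = 2479*(-70) = -173530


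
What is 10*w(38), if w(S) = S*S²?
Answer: 548720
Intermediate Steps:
w(S) = S³
10*w(38) = 10*38³ = 10*54872 = 548720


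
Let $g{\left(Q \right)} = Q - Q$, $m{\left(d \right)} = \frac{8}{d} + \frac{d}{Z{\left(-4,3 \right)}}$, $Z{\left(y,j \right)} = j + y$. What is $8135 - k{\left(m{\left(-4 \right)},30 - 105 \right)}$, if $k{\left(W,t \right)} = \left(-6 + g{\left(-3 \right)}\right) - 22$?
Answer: $8163$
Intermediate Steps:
$m{\left(d \right)} = - d + \frac{8}{d}$ ($m{\left(d \right)} = \frac{8}{d} + \frac{d}{3 - 4} = \frac{8}{d} + \frac{d}{-1} = \frac{8}{d} + d \left(-1\right) = \frac{8}{d} - d = - d + \frac{8}{d}$)
$g{\left(Q \right)} = 0$
$k{\left(W,t \right)} = -28$ ($k{\left(W,t \right)} = \left(-6 + 0\right) - 22 = -6 - 22 = -28$)
$8135 - k{\left(m{\left(-4 \right)},30 - 105 \right)} = 8135 - -28 = 8135 + 28 = 8163$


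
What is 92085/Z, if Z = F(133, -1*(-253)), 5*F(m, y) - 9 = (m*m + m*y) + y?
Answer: 6139/688 ≈ 8.9230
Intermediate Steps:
F(m, y) = 9/5 + y/5 + m²/5 + m*y/5 (F(m, y) = 9/5 + ((m*m + m*y) + y)/5 = 9/5 + ((m² + m*y) + y)/5 = 9/5 + (y + m² + m*y)/5 = 9/5 + (y/5 + m²/5 + m*y/5) = 9/5 + y/5 + m²/5 + m*y/5)
Z = 10320 (Z = 9/5 + (-1*(-253))/5 + (⅕)*133² + (⅕)*133*(-1*(-253)) = 9/5 + (⅕)*253 + (⅕)*17689 + (⅕)*133*253 = 9/5 + 253/5 + 17689/5 + 33649/5 = 10320)
92085/Z = 92085/10320 = 92085*(1/10320) = 6139/688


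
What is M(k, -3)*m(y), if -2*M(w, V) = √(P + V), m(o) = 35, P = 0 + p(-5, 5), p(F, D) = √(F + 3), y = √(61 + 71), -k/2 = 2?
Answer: -35*√(-3 + I*√2)/2 ≈ -6.963 - 31.1*I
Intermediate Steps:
k = -4 (k = -2*2 = -4)
y = 2*√33 (y = √132 = 2*√33 ≈ 11.489)
p(F, D) = √(3 + F)
P = I*√2 (P = 0 + √(3 - 5) = 0 + √(-2) = 0 + I*√2 = I*√2 ≈ 1.4142*I)
M(w, V) = -√(V + I*√2)/2 (M(w, V) = -√(I*√2 + V)/2 = -√(V + I*√2)/2)
M(k, -3)*m(y) = -√(-3 + I*√2)/2*35 = -35*√(-3 + I*√2)/2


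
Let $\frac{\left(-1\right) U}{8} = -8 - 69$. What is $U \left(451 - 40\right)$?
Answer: $253176$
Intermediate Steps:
$U = 616$ ($U = - 8 \left(-8 - 69\right) = \left(-8\right) \left(-77\right) = 616$)
$U \left(451 - 40\right) = 616 \left(451 - 40\right) = 616 \cdot 411 = 253176$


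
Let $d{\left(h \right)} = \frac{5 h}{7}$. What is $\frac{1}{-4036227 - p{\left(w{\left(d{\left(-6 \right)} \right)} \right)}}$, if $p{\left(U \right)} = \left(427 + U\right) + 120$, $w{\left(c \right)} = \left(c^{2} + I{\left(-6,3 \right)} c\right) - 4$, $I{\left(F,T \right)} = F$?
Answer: $- \frac{49}{197803890} \approx -2.4772 \cdot 10^{-7}$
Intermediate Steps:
$d{\left(h \right)} = \frac{5 h}{7}$ ($d{\left(h \right)} = 5 h \frac{1}{7} = \frac{5 h}{7}$)
$w{\left(c \right)} = -4 + c^{2} - 6 c$ ($w{\left(c \right)} = \left(c^{2} - 6 c\right) - 4 = -4 + c^{2} - 6 c$)
$p{\left(U \right)} = 547 + U$
$\frac{1}{-4036227 - p{\left(w{\left(d{\left(-6 \right)} \right)} \right)}} = \frac{1}{-4036227 - \left(547 - \left(4 - \frac{900}{49} + 6 \cdot \frac{5}{7} \left(-6\right)\right)\right)} = \frac{1}{-4036227 - \left(547 - \left(- \frac{152}{7} - \frac{900}{49}\right)\right)} = \frac{1}{-4036227 - \left(547 + \left(-4 + \frac{900}{49} + \frac{180}{7}\right)\right)} = \frac{1}{-4036227 - \left(547 + \frac{1964}{49}\right)} = \frac{1}{-4036227 - \frac{28767}{49}} = \frac{1}{- \frac{197803890}{49}} = - \frac{49}{197803890}$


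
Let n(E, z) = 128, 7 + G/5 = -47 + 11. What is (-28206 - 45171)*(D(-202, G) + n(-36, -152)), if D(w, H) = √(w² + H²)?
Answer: -9392256 - 73377*√87029 ≈ -3.1039e+7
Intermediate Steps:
G = -215 (G = -35 + 5*(-47 + 11) = -35 + 5*(-36) = -35 - 180 = -215)
D(w, H) = √(H² + w²)
(-28206 - 45171)*(D(-202, G) + n(-36, -152)) = (-28206 - 45171)*(√((-215)² + (-202)²) + 128) = -73377*(√(46225 + 40804) + 128) = -73377*(√87029 + 128) = -73377*(128 + √87029) = -9392256 - 73377*√87029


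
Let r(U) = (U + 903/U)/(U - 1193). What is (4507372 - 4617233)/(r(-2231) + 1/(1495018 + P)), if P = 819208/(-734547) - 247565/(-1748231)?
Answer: -3005914542326260253189412652/17831099559570804828245 ≈ -1.6858e+5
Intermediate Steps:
P = -18661443179/19166534871 (P = 819208*(-1/734547) - 247565*(-1/1748231) = -819208/734547 + 3695/26093 = -18661443179/19166534871 ≈ -0.97365)
r(U) = (U + 903/U)/(-1193 + U)
(4507372 - 4617233)/(r(-2231) + 1/(1495018 + P)) = (4507372 - 4617233)/((903 + (-2231)²)/((-2231)*(-1193 - 2231)) + 1/(1495018 - 18661443179/19166534871)) = -109861/(-1/2231*(903 + 4977361)/(-3424) + 1/(28654295968329499/19166534871)) = -109861/(-1/2231*(-1/3424)*4978264 + 19166534871/28654295968329499) = -109861/(622283/954868 + 19166534871/28654295968329499) = -109861/17831099559570804828245/27361070282686852051132 = -109861*27361070282686852051132/17831099559570804828245 = -3005914542326260253189412652/17831099559570804828245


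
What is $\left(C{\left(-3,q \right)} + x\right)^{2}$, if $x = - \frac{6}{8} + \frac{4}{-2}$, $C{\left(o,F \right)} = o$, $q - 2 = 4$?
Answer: $\frac{529}{16} \approx 33.063$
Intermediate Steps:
$q = 6$ ($q = 2 + 4 = 6$)
$x = - \frac{11}{4}$ ($x = \left(-6\right) \frac{1}{8} + 4 \left(- \frac{1}{2}\right) = - \frac{3}{4} - 2 = - \frac{11}{4} \approx -2.75$)
$\left(C{\left(-3,q \right)} + x\right)^{2} = \left(-3 - \frac{11}{4}\right)^{2} = \left(- \frac{23}{4}\right)^{2} = \frac{529}{16}$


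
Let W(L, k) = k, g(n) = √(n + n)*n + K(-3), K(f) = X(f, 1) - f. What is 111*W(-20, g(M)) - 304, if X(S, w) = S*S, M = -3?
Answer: 1028 - 333*I*√6 ≈ 1028.0 - 815.68*I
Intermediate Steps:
X(S, w) = S²
K(f) = f² - f
g(n) = 12 + √2*n^(3/2) (g(n) = √(n + n)*n - 3*(-1 - 3) = √(2*n)*n - 3*(-4) = (√2*√n)*n + 12 = √2*n^(3/2) + 12 = 12 + √2*n^(3/2))
111*W(-20, g(M)) - 304 = 111*(12 + √2*(-3)^(3/2)) - 304 = 111*(12 + √2*(-3*I*√3)) - 304 = 111*(12 - 3*I*√6) - 304 = (1332 - 333*I*√6) - 304 = 1028 - 333*I*√6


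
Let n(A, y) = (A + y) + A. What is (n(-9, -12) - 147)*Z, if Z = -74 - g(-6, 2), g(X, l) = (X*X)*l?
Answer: 25842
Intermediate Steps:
n(A, y) = y + 2*A
g(X, l) = l*X² (g(X, l) = X²*l = l*X²)
Z = -146 (Z = -74 - 2*(-6)² = -74 - 2*36 = -74 - 1*72 = -74 - 72 = -146)
(n(-9, -12) - 147)*Z = ((-12 + 2*(-9)) - 147)*(-146) = ((-12 - 18) - 147)*(-146) = (-30 - 147)*(-146) = -177*(-146) = 25842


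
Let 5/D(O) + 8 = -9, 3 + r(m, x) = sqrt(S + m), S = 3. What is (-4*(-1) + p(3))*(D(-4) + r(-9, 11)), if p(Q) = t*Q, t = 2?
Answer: -560/17 + 10*I*sqrt(6) ≈ -32.941 + 24.495*I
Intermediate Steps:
r(m, x) = -3 + sqrt(3 + m)
D(O) = -5/17 (D(O) = 5/(-8 - 9) = 5/(-17) = 5*(-1/17) = -5/17)
p(Q) = 2*Q
(-4*(-1) + p(3))*(D(-4) + r(-9, 11)) = (-4*(-1) + 2*3)*(-5/17 + (-3 + sqrt(3 - 9))) = (4 + 6)*(-5/17 + (-3 + sqrt(-6))) = 10*(-5/17 + (-3 + I*sqrt(6))) = 10*(-56/17 + I*sqrt(6)) = -560/17 + 10*I*sqrt(6)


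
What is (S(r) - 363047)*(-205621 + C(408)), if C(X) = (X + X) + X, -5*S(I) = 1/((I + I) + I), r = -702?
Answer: 781386206744873/10530 ≈ 7.4206e+10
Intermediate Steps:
S(I) = -1/(15*I) (S(I) = -1/(5*((I + I) + I)) = -1/(5*(2*I + I)) = -1/(3*I)/5 = -1/(15*I))
C(X) = 3*X (C(X) = 2*X + X = 3*X)
(S(r) - 363047)*(-205621 + C(408)) = (-1/15/(-702) - 363047)*(-205621 + 3*408) = (-1/15*(-1/702) - 363047)*(-205621 + 1224) = (1/10530 - 363047)*(-204397) = -3822884909/10530*(-204397) = 781386206744873/10530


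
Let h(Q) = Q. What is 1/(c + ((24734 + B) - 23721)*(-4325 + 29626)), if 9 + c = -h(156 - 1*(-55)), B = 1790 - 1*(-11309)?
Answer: 1/357047492 ≈ 2.8007e-9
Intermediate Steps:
B = 13099 (B = 1790 + 11309 = 13099)
c = -220 (c = -9 - (156 - 1*(-55)) = -9 - (156 + 55) = -9 - 1*211 = -9 - 211 = -220)
1/(c + ((24734 + B) - 23721)*(-4325 + 29626)) = 1/(-220 + ((24734 + 13099) - 23721)*(-4325 + 29626)) = 1/(-220 + (37833 - 23721)*25301) = 1/(-220 + 14112*25301) = 1/(-220 + 357047712) = 1/357047492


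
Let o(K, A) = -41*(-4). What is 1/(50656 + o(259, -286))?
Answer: 1/50820 ≈ 1.9677e-5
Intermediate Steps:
o(K, A) = 164
1/(50656 + o(259, -286)) = 1/(50656 + 164) = 1/50820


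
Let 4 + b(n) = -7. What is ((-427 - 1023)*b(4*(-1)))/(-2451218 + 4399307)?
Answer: 1450/177099 ≈ 0.0081875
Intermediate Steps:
b(n) = -11 (b(n) = -4 - 7 = -11)
((-427 - 1023)*b(4*(-1)))/(-2451218 + 4399307) = ((-427 - 1023)*(-11))/(-2451218 + 4399307) = -1450*(-11)/1948089 = 15950*(1/1948089) = 1450/177099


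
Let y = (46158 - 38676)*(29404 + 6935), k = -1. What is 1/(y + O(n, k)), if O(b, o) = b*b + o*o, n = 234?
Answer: 1/271943155 ≈ 3.6772e-9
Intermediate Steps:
O(b, o) = b² + o²
y = 271888398 (y = 7482*36339 = 271888398)
1/(y + O(n, k)) = 1/(271888398 + (234² + (-1)²)) = 1/(271888398 + (54756 + 1)) = 1/(271888398 + 54757) = 1/271943155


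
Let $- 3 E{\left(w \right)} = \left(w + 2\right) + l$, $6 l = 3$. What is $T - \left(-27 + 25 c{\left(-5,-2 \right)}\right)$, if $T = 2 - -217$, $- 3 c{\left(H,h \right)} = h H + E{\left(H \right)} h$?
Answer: $\frac{2839}{9} \approx 315.44$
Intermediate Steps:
$l = \frac{1}{2}$ ($l = \frac{1}{6} \cdot 3 = \frac{1}{2} \approx 0.5$)
$E{\left(w \right)} = - \frac{5}{6} - \frac{w}{3}$ ($E{\left(w \right)} = - \frac{\left(w + 2\right) + \frac{1}{2}}{3} = - \frac{\left(2 + w\right) + \frac{1}{2}}{3} = - \frac{\frac{5}{2} + w}{3} = - \frac{5}{6} - \frac{w}{3}$)
$c{\left(H,h \right)} = - \frac{H h}{3} - \frac{h \left(- \frac{5}{6} - \frac{H}{3}\right)}{3}$ ($c{\left(H,h \right)} = - \frac{h H + \left(- \frac{5}{6} - \frac{H}{3}\right) h}{3} = - \frac{H h + h \left(- \frac{5}{6} - \frac{H}{3}\right)}{3} = - \frac{H h}{3} - \frac{h \left(- \frac{5}{6} - \frac{H}{3}\right)}{3}$)
$T = 219$ ($T = 2 + 217 = 219$)
$T - \left(-27 + 25 c{\left(-5,-2 \right)}\right) = 219 - \left(-27 + 25 \cdot \frac{1}{18} \left(-2\right) \left(5 - -20\right)\right) = 219 - \left(-27 + 25 \cdot \frac{1}{18} \left(-2\right) \left(5 + 20\right)\right) = 219 - \left(-27 + 25 \cdot \frac{1}{18} \left(-2\right) 25\right) = 219 - \left(-27 + 25 \left(- \frac{25}{9}\right)\right) = 219 - \left(-27 - \frac{625}{9}\right) = 219 - - \frac{868}{9} = 219 + \frac{868}{9} = \frac{2839}{9}$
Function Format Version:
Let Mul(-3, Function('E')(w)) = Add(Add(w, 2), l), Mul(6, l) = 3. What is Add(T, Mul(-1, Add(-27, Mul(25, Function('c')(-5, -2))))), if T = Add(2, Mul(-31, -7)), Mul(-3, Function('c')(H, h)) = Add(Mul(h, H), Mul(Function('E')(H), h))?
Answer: Rational(2839, 9) ≈ 315.44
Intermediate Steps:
l = Rational(1, 2) (l = Mul(Rational(1, 6), 3) = Rational(1, 2) ≈ 0.50000)
Function('E')(w) = Add(Rational(-5, 6), Mul(Rational(-1, 3), w)) (Function('E')(w) = Mul(Rational(-1, 3), Add(Add(w, 2), Rational(1, 2))) = Mul(Rational(-1, 3), Add(Add(2, w), Rational(1, 2))) = Mul(Rational(-1, 3), Add(Rational(5, 2), w)) = Add(Rational(-5, 6), Mul(Rational(-1, 3), w)))
Function('c')(H, h) = Add(Mul(Rational(-1, 3), H, h), Mul(Rational(-1, 3), h, Add(Rational(-5, 6), Mul(Rational(-1, 3), H)))) (Function('c')(H, h) = Mul(Rational(-1, 3), Add(Mul(h, H), Mul(Add(Rational(-5, 6), Mul(Rational(-1, 3), H)), h))) = Mul(Rational(-1, 3), Add(Mul(H, h), Mul(h, Add(Rational(-5, 6), Mul(Rational(-1, 3), H))))) = Add(Mul(Rational(-1, 3), H, h), Mul(Rational(-1, 3), h, Add(Rational(-5, 6), Mul(Rational(-1, 3), H)))))
T = 219 (T = Add(2, 217) = 219)
Add(T, Mul(-1, Add(-27, Mul(25, Function('c')(-5, -2))))) = Add(219, Mul(-1, Add(-27, Mul(25, Mul(Rational(1, 18), -2, Add(5, Mul(-4, -5))))))) = Add(219, Mul(-1, Add(-27, Mul(25, Mul(Rational(1, 18), -2, Add(5, 20)))))) = Add(219, Mul(-1, Add(-27, Mul(25, Mul(Rational(1, 18), -2, 25))))) = Add(219, Mul(-1, Add(-27, Mul(25, Rational(-25, 9))))) = Add(219, Mul(-1, Add(-27, Rational(-625, 9)))) = Add(219, Mul(-1, Rational(-868, 9))) = Add(219, Rational(868, 9)) = Rational(2839, 9)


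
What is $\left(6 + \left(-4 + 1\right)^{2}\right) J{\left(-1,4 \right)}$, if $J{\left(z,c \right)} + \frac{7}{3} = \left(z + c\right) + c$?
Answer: $70$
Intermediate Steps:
$J{\left(z,c \right)} = - \frac{7}{3} + z + 2 c$ ($J{\left(z,c \right)} = - \frac{7}{3} + \left(\left(z + c\right) + c\right) = - \frac{7}{3} + \left(\left(c + z\right) + c\right) = - \frac{7}{3} + \left(z + 2 c\right) = - \frac{7}{3} + z + 2 c$)
$\left(6 + \left(-4 + 1\right)^{2}\right) J{\left(-1,4 \right)} = \left(6 + \left(-4 + 1\right)^{2}\right) \left(- \frac{7}{3} - 1 + 2 \cdot 4\right) = \left(6 + \left(-3\right)^{2}\right) \left(- \frac{7}{3} - 1 + 8\right) = \left(6 + 9\right) \frac{14}{3} = 15 \cdot \frac{14}{3} = 70$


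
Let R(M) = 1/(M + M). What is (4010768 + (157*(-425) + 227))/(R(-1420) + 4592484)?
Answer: 1018338800/1185695869 ≈ 0.85885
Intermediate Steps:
R(M) = 1/(2*M)
(4010768 + (157*(-425) + 227))/(R(-1420) + 4592484) = (4010768 + (157*(-425) + 227))/((½)/(-1420) + 4592484) = (4010768 + (-66725 + 227))/((½)*(-1/1420) + 4592484) = (4010768 - 66498)/(-1/2840 + 4592484) = 3944270/(13042654559/2840) = 3944270*(2840/13042654559) = 1018338800/1185695869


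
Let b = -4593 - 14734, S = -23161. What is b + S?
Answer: -42488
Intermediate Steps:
b = -19327
b + S = -19327 - 23161 = -42488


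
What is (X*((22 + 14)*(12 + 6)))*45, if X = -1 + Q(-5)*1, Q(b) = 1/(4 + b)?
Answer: -58320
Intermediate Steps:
X = -2 (X = -1 + 1/(4 - 5) = -1 + 1/(-1) = -1 - 1*1 = -1 - 1 = -2)
(X*((22 + 14)*(12 + 6)))*45 = -2*(22 + 14)*(12 + 6)*45 = -72*18*45 = -2*648*45 = -1296*45 = -58320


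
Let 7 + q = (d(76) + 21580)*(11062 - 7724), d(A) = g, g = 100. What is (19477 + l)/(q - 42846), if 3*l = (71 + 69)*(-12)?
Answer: 18917/72324987 ≈ 0.00026156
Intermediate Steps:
d(A) = 100
l = -560 (l = ((71 + 69)*(-12))/3 = (140*(-12))/3 = (⅓)*(-1680) = -560)
q = 72367833 (q = -7 + (100 + 21580)*(11062 - 7724) = -7 + 21680*3338 = -7 + 72367840 = 72367833)
(19477 + l)/(q - 42846) = (19477 - 560)/(72367833 - 42846) = 18917/72324987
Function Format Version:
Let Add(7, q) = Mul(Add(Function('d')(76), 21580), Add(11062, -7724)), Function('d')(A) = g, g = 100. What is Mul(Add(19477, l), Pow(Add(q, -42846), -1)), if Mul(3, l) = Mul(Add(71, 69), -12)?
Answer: Rational(18917, 72324987) ≈ 0.00026156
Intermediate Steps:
Function('d')(A) = 100
l = -560 (l = Mul(Rational(1, 3), Mul(Add(71, 69), -12)) = Mul(Rational(1, 3), Mul(140, -12)) = Mul(Rational(1, 3), -1680) = -560)
q = 72367833 (q = Add(-7, Mul(Add(100, 21580), Add(11062, -7724))) = Add(-7, Mul(21680, 3338)) = Add(-7, 72367840) = 72367833)
Mul(Add(19477, l), Pow(Add(q, -42846), -1)) = Mul(Add(19477, -560), Pow(Add(72367833, -42846), -1)) = Mul(18917, Pow(72324987, -1)) = Mul(18917, Rational(1, 72324987)) = Rational(18917, 72324987)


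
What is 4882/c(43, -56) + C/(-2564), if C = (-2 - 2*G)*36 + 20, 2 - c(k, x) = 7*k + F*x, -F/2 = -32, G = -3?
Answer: 2994677/2105685 ≈ 1.4222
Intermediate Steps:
F = 64 (F = -2*(-32) = 64)
c(k, x) = 2 - 64*x - 7*k (c(k, x) = 2 - (7*k + 64*x) = 2 + (-64*x - 7*k) = 2 - 64*x - 7*k)
C = 164 (C = (-2 - 2*(-3))*36 + 20 = (-2 + 6)*36 + 20 = 4*36 + 20 = 144 + 20 = 164)
4882/c(43, -56) + C/(-2564) = 4882/(2 - 64*(-56) - 7*43) + 164/(-2564) = 4882/(2 + 3584 - 301) + 164*(-1/2564) = 4882/3285 - 41/641 = 2994677/2105685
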